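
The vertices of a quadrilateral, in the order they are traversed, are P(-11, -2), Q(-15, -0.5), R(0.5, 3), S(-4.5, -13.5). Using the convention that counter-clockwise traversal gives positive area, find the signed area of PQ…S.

Apply the surveyor's formula: 2A = Σ (x_i·y_{i+1} − x_{i+1}·y_i), indices taken mod 4.
Σ = (-24.5) + (-44.75) + (6.75) + (-139.5) = -202
Signed area = Σ/2 = -101 (negative ⇒ clockwise traversal).

-101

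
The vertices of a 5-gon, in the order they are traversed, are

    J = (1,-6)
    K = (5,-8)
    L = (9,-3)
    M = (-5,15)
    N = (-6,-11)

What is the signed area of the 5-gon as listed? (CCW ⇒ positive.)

195.5

Apply the surveyor's formula: 2A = Σ (x_i·y_{i+1} − x_{i+1}·y_i), indices taken mod 5.
Σ = (22) + (57) + (120) + (145) + (47) = 391
Signed area = Σ/2 = 195.5 (positive ⇒ counter-clockwise traversal).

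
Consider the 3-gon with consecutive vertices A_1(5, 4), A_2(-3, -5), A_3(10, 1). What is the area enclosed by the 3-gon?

Cross-terms: -13, 47, 35  ⇒  Σ = 69
Area = |Σ|/2 = 34.5.

34.5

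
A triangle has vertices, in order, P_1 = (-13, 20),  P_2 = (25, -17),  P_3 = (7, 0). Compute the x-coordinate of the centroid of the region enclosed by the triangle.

19/3

Apply the shoelace formula. First the cross-terms c_i = x_i·y_{i+1} − x_{i+1}·y_i:
  -279, 119, 140  ⇒  2A = -20, A = -10.
Then Σ (x_i + x_{i+1})·c_i = -380, so x̄ = -380 / (6·(-10)) = 19/3.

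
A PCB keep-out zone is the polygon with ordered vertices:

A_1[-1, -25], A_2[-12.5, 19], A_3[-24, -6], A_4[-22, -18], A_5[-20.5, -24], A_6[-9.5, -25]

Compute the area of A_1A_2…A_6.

A_1→A_2: (-1)(19) − (-12.5)(-25) = -331.5
A_2→A_3: (-12.5)(-6) − (-24)(19) = 531
A_3→A_4: (-24)(-18) − (-22)(-6) = 300
A_4→A_5: (-22)(-24) − (-20.5)(-18) = 159
A_5→A_6: (-20.5)(-25) − (-9.5)(-24) = 284.5
A_6→A_1: (-9.5)(-25) − (-1)(-25) = 212.5
Σ = 1155.5
Area = |Σ|/2 = 577.75.

577.75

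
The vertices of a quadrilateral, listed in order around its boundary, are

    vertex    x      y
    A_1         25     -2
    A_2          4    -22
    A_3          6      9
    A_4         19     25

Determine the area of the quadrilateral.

529

Apply the shoelace formula: 2A = Σ (x_i·y_{i+1} − x_{i+1}·y_i), indices taken mod 4.
A_1→A_2: (25)(-22) − (4)(-2) = -542
A_2→A_3: (4)(9) − (6)(-22) = 168
A_3→A_4: (6)(25) − (19)(9) = -21
A_4→A_1: (19)(-2) − (25)(25) = -663
Σ = -1058
Area = |Σ|/2 = 529.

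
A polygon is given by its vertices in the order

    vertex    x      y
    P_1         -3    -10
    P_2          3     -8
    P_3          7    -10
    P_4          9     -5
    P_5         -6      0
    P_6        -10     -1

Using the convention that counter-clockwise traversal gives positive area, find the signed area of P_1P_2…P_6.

Apply the shoelace (surveyor's) formula: 2A = Σ (x_i·y_{i+1} − x_{i+1}·y_i), indices taken mod 6.
Σ = (54) + (26) + (55) + (-30) + (6) + (97) = 208
Signed area = Σ/2 = 104 (positive ⇒ counter-clockwise traversal).

104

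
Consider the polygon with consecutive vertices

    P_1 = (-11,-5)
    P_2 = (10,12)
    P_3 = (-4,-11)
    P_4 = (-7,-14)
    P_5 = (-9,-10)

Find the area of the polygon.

143

Apply the shoelace (surveyor's) formula: 2A = Σ (x_i·y_{i+1} − x_{i+1}·y_i), indices taken mod 5.
Σ = (-82) + (-62) + (-21) + (-56) + (-65) = -286
Area = |Σ|/2 = 143.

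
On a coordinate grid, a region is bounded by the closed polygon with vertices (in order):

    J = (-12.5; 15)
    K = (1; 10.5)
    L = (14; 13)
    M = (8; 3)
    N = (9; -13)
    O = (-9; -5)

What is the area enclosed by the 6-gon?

Cross-terms: -146.25, -134, -62, -131, -162, -197.5  ⇒  Σ = -832.75
Area = |Σ|/2 = 416.375.

416.375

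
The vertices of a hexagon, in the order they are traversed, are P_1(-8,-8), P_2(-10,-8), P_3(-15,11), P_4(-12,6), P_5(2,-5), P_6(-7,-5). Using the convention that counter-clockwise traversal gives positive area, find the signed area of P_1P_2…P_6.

-92.5

Apply Gauss's area formula: 2A = Σ (x_i·y_{i+1} − x_{i+1}·y_i), indices taken mod 6.
P_1→P_2: (-8)(-8) − (-10)(-8) = -16
P_2→P_3: (-10)(11) − (-15)(-8) = -230
P_3→P_4: (-15)(6) − (-12)(11) = 42
P_4→P_5: (-12)(-5) − (2)(6) = 48
P_5→P_6: (2)(-5) − (-7)(-5) = -45
P_6→P_1: (-7)(-8) − (-8)(-5) = 16
Σ = -185
Signed area = Σ/2 = -92.5 (negative ⇒ clockwise traversal).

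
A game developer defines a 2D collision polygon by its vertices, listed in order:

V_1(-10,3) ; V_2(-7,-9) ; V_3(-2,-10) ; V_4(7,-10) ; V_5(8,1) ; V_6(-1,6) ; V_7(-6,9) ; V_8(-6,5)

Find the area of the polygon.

236

Σ = (111) + (52) + (90) + (87) + (49) + (27) + (24) + (32) = 472
Area = |Σ|/2 = 236.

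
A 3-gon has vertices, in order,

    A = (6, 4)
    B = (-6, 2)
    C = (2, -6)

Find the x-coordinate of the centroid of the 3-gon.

2/3

Apply the shoelace formula. First the cross-terms c_i = x_i·y_{i+1} − x_{i+1}·y_i:
  36, 32, 44  ⇒  2A = 112, A = 56.
Then Σ (x_i + x_{i+1})·c_i = 224, so x̄ = 224 / (6·56) = 2/3.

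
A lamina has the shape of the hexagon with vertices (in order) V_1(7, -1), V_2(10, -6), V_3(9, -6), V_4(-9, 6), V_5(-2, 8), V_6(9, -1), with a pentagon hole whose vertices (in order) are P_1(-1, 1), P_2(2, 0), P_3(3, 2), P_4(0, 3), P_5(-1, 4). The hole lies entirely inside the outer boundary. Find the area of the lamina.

Outer boundary:
Apply the shoelace formula: 2A = Σ (x_i·y_{i+1} − x_{i+1}·y_i), indices taken mod 6.
Cross-terms: -32, -6, 0, -60, -70, -2  ⇒  Σ = -170
Area = |Σ|/2 = 85.
Hole:
Cross-terms: -2, 4, 9, 3, 3  ⇒  Σ = 17
Area = |Σ|/2 = 8.5.
Net area = 85 − 8.5 = 76.5.

76.5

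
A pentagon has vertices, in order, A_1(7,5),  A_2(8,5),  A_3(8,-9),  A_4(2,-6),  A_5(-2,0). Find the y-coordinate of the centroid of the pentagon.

-290/169

Apply the shoelace (surveyor's) formula. First the cross-terms c_i = x_i·y_{i+1} − x_{i+1}·y_i:
  -5, -112, -30, -12, -10  ⇒  2A = -169, A = -84.5.
Then Σ (y_i + y_{i+1})·c_i = 870, so ȳ = 870 / (6·(-84.5)) = -290/169.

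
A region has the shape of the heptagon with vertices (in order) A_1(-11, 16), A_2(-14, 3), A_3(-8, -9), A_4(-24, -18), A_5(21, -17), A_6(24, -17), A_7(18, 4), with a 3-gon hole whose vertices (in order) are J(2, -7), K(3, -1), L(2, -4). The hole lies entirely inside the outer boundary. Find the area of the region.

Outer boundary:
Apply Gauss's area formula: 2A = Σ (x_i·y_{i+1} − x_{i+1}·y_i), indices taken mod 7.
Σ = (191) + (150) + (-72) + (786) + (51) + (402) + (332) = 1840
Area = |Σ|/2 = 920.
Hole:
Apply the shoelace formula: 2A = Σ (x_i·y_{i+1} − x_{i+1}·y_i), indices taken mod 3.
Cross-terms: 19, -10, -6  ⇒  Σ = 3
Area = |Σ|/2 = 1.5.
Net area = 920 − 1.5 = 918.5.

918.5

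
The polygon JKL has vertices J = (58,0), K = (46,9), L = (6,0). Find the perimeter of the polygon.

108

|JK| = √((-12)² + (9)²) = √225 = 15
|KL| = √((-40)² + (-9)²) = √1681 = 41
|LJ| = √((52)² + (0)²) = √2704 = 52
Perimeter = 15 + 41 + 52 = 108.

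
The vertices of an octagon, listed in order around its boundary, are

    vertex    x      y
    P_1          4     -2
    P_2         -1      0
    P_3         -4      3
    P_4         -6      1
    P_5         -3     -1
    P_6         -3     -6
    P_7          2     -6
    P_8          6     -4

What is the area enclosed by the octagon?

47.5

Apply Gauss's area formula: 2A = Σ (x_i·y_{i+1} − x_{i+1}·y_i), indices taken mod 8.
Σ = (-2) + (-3) + (14) + (9) + (15) + (30) + (28) + (4) = 95
Area = |Σ|/2 = 47.5.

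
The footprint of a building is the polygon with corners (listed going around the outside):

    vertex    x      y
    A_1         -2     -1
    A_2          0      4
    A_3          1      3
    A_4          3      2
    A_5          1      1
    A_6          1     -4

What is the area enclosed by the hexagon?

16

A_1→A_2: (-2)(4) − (0)(-1) = -8
A_2→A_3: (0)(3) − (1)(4) = -4
A_3→A_4: (1)(2) − (3)(3) = -7
A_4→A_5: (3)(1) − (1)(2) = 1
A_5→A_6: (1)(-4) − (1)(1) = -5
A_6→A_1: (1)(-1) − (-2)(-4) = -9
Σ = -32
Area = |Σ|/2 = 16.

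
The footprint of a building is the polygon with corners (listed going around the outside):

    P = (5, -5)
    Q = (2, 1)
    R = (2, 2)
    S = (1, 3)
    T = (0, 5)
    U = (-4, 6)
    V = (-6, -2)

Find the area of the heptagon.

Apply the shoelace (surveyor's) formula: 2A = Σ (x_i·y_{i+1} − x_{i+1}·y_i), indices taken mod 7.
Σ = (15) + (2) + (4) + (5) + (20) + (44) + (40) = 130
Area = |Σ|/2 = 65.

65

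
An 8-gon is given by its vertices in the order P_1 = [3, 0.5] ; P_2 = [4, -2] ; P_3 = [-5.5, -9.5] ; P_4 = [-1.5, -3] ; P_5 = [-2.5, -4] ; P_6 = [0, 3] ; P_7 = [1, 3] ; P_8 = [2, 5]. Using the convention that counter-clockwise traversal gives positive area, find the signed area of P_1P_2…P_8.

Apply Gauss's area formula: 2A = Σ (x_i·y_{i+1} − x_{i+1}·y_i), indices taken mod 8.
Cross-terms: -8, -49, 2.25, -1.5, -7.5, -3, -1, -14  ⇒  Σ = -81.75
Signed area = Σ/2 = -40.875 (negative ⇒ clockwise traversal).

-40.875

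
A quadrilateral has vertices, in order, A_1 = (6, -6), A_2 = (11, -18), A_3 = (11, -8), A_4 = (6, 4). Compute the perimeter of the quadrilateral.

|A_1A_2| = √((5)² + (-12)²) = √169 = 13
|A_2A_3| = √((0)² + (10)²) = √100 = 10
|A_3A_4| = √((-5)² + (12)²) = √169 = 13
|A_4A_1| = √((0)² + (-10)²) = √100 = 10
Perimeter = 13 + 10 + 13 + 10 = 46.

46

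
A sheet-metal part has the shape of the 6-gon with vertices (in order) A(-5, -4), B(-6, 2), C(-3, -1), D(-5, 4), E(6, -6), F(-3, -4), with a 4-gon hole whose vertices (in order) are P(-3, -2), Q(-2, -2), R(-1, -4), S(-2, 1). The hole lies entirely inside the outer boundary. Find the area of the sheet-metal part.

38.5

Outer boundary:
Apply the surveyor's formula: 2A = Σ (x_i·y_{i+1} − x_{i+1}·y_i), indices taken mod 6.
Cross-terms: -34, 12, -17, 6, -42, -8  ⇒  Σ = -83
Area = |Σ|/2 = 41.5.
Hole:
Apply the shoelace (surveyor's) formula: 2A = Σ (x_i·y_{i+1} − x_{i+1}·y_i), indices taken mod 4.
Σ = (2) + (6) + (-9) + (7) = 6
Area = |Σ|/2 = 3.
Net area = 41.5 − 3 = 38.5.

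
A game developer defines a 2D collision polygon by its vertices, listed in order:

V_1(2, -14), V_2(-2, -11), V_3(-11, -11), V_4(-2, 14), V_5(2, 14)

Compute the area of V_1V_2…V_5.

218.5

V_1→V_2: (2)(-11) − (-2)(-14) = -50
V_2→V_3: (-2)(-11) − (-11)(-11) = -99
V_3→V_4: (-11)(14) − (-2)(-11) = -176
V_4→V_5: (-2)(14) − (2)(14) = -56
V_5→V_1: (2)(-14) − (2)(14) = -56
Σ = -437
Area = |Σ|/2 = 218.5.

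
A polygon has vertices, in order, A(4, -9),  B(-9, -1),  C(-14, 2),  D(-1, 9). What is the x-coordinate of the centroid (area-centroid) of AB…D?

-245/67

Apply the shoelace formula. First the cross-terms c_i = x_i·y_{i+1} − x_{i+1}·y_i:
  -85, -32, -124, -27  ⇒  2A = -268, A = -134.
Then Σ (x_i + x_{i+1})·c_i = 2940, so x̄ = 2940 / (6·(-134)) = -245/67.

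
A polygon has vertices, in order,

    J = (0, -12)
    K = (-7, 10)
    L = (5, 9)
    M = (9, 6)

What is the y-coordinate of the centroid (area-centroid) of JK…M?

524/267

Apply the shoelace formula. First the cross-terms c_i = x_i·y_{i+1} − x_{i+1}·y_i:
  -84, -113, -51, -108  ⇒  2A = -356, A = -178.
Then Σ (y_i + y_{i+1})·c_i = -2096, so ȳ = -2096 / (6·(-178)) = 524/267.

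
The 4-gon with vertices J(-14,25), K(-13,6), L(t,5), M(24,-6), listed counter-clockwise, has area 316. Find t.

-5

The doubled signed area Σ (x_i y_{i+1} − x_{i+1} y_i) is linear in t.
With t=0 it equals 572; the coefficient of t is -12 (from the two edges through L).
So -12·t + 572 = 2·316 = 632 ⇒ t = -5.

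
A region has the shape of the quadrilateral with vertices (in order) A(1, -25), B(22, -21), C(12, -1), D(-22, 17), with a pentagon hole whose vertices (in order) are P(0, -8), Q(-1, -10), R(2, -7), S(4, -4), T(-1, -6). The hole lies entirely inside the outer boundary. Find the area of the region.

Outer boundary:
Apply the surveyor's formula: 2A = Σ (x_i·y_{i+1} − x_{i+1}·y_i), indices taken mod 4.
Cross-terms: 529, 230, 182, 533  ⇒  Σ = 1474
Area = |Σ|/2 = 737.
Hole:
P→Q: (0)(-10) − (-1)(-8) = -8
Q→R: (-1)(-7) − (2)(-10) = 27
R→S: (2)(-4) − (4)(-7) = 20
S→T: (4)(-6) − (-1)(-4) = -28
T→P: (-1)(-8) − (0)(-6) = 8
Σ = 19
Area = |Σ|/2 = 9.5.
Net area = 737 − 9.5 = 727.5.

727.5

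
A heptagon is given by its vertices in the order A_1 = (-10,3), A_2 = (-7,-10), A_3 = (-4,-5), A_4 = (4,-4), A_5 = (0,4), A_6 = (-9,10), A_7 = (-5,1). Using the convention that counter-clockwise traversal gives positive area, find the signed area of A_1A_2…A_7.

Apply the shoelace (surveyor's) formula: 2A = Σ (x_i·y_{i+1} − x_{i+1}·y_i), indices taken mod 7.
Cross-terms: 121, -5, 36, 16, 36, 41, -5  ⇒  Σ = 240
Signed area = Σ/2 = 120 (positive ⇒ counter-clockwise traversal).

120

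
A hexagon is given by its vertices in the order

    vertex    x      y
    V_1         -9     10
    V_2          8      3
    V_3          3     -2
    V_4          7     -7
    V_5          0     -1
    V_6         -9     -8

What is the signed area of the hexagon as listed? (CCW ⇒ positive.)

-158.5

Σ = (-107) + (-25) + (-7) + (-7) + (-9) + (-162) = -317
Signed area = Σ/2 = -158.5 (negative ⇒ clockwise traversal).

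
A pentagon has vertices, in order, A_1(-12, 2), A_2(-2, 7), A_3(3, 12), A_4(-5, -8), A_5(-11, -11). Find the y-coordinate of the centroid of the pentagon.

Apply the surveyor's formula. First the cross-terms c_i = x_i·y_{i+1} − x_{i+1}·y_i:
  -80, -45, 36, -33, -154  ⇒  2A = -276, A = -138.
Then Σ (y_i + y_{i+1})·c_i = 582, so ȳ = 582 / (6·(-138)) = -97/138.

-97/138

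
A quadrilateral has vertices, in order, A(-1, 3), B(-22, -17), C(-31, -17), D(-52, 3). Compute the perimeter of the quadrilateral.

118

|AB| = √((-21)² + (-20)²) = √841 = 29
|BC| = √((-9)² + (0)²) = √81 = 9
|CD| = √((-21)² + (20)²) = √841 = 29
|DA| = √((51)² + (0)²) = √2601 = 51
Perimeter = 29 + 9 + 29 + 51 = 118.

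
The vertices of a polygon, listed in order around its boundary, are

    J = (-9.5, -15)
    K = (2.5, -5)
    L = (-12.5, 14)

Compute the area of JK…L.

189

Apply Gauss's area formula: 2A = Σ (x_i·y_{i+1} − x_{i+1}·y_i), indices taken mod 3.
Σ = (85) + (-27.5) + (320.5) = 378
Area = |Σ|/2 = 189.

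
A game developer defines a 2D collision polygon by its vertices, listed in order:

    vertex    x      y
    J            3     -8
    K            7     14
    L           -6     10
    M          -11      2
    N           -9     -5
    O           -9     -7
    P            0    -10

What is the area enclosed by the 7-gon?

280.5

Apply the shoelace (surveyor's) formula: 2A = Σ (x_i·y_{i+1} − x_{i+1}·y_i), indices taken mod 7.
Σ = (98) + (154) + (98) + (73) + (18) + (90) + (30) = 561
Area = |Σ|/2 = 280.5.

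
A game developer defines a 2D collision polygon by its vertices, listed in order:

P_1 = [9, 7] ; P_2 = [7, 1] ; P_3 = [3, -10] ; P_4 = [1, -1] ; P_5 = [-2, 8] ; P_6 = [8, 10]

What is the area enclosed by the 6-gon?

Apply the shoelace (surveyor's) formula: 2A = Σ (x_i·y_{i+1} − x_{i+1}·y_i), indices taken mod 6.
Cross-terms: -40, -73, 7, 6, -84, -34  ⇒  Σ = -218
Area = |Σ|/2 = 109.

109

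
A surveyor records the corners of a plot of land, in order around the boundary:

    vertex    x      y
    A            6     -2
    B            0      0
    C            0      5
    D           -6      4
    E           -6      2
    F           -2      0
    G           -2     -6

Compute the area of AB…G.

Σ = (0) + (0) + (30) + (12) + (4) + (12) + (40) = 98
Area = |Σ|/2 = 49.

49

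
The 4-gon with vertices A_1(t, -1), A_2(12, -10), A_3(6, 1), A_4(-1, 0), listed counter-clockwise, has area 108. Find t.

-13

The doubled signed area Σ (x_i y_{i+1} − x_{i+1} y_i) is linear in t.
With t=0 it equals 86; the coefficient of t is -10 (from the two edges through A_1).
So -10·t + 86 = 2·108 = 216 ⇒ t = -13.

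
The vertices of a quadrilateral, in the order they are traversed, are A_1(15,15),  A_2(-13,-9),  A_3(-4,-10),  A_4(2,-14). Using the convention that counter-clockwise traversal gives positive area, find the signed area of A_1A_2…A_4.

235

Cross-terms: 60, 94, 76, 240  ⇒  Σ = 470
Signed area = Σ/2 = 235 (positive ⇒ counter-clockwise traversal).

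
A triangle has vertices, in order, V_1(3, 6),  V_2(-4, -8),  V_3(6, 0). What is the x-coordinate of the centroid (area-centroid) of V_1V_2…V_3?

Apply the shoelace (surveyor's) formula. First the cross-terms c_i = x_i·y_{i+1} − x_{i+1}·y_i:
  0, 48, 36  ⇒  2A = 84, A = 42.
Then Σ (x_i + x_{i+1})·c_i = 420, so x̄ = 420 / (6·42) = 5/3.

5/3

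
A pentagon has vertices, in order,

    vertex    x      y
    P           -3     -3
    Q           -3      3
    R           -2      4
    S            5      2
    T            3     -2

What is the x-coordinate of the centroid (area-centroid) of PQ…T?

62/237

Apply the surveyor's formula. First the cross-terms c_i = x_i·y_{i+1} − x_{i+1}·y_i:
  -18, -6, -24, -16, -15  ⇒  2A = -79, A = -39.5.
Then Σ (x_i + x_{i+1})·c_i = -62, so x̄ = -62 / (6·(-39.5)) = 62/237.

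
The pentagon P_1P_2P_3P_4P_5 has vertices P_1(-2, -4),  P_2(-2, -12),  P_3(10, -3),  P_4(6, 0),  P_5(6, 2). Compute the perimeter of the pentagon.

|P_1P_2| = √((0)² + (-8)²) = √64 = 8
|P_2P_3| = √((12)² + (9)²) = √225 = 15
|P_3P_4| = √((-4)² + (3)²) = √25 = 5
|P_4P_5| = √((0)² + (2)²) = √4 = 2
|P_5P_1| = √((-8)² + (-6)²) = √100 = 10
Perimeter = 8 + 15 + 5 + 2 + 10 = 40.

40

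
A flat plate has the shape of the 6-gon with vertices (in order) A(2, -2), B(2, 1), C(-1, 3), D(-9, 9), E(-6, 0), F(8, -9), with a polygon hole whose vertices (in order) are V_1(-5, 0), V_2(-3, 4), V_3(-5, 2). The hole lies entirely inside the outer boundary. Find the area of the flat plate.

68.5

Outer boundary:
Apply the shoelace (surveyor's) formula: 2A = Σ (x_i·y_{i+1} − x_{i+1}·y_i), indices taken mod 6.
Σ = (6) + (7) + (18) + (54) + (54) + (2) = 141
Area = |Σ|/2 = 70.5.
Hole:
Apply the surveyor's formula: 2A = Σ (x_i·y_{i+1} − x_{i+1}·y_i), indices taken mod 3.
Σ = (-20) + (14) + (10) = 4
Area = |Σ|/2 = 2.
Net area = 70.5 − 2 = 68.5.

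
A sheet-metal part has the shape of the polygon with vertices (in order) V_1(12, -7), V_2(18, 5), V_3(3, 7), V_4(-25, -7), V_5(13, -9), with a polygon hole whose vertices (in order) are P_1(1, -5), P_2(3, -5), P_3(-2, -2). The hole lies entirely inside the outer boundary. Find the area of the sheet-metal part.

389

Outer boundary:
Apply Gauss's area formula: 2A = Σ (x_i·y_{i+1} − x_{i+1}·y_i), indices taken mod 5.
Σ = (186) + (111) + (154) + (316) + (17) = 784
Area = |Σ|/2 = 392.
Hole:
Cross-terms: 10, -16, 12  ⇒  Σ = 6
Area = |Σ|/2 = 3.
Net area = 392 − 3 = 389.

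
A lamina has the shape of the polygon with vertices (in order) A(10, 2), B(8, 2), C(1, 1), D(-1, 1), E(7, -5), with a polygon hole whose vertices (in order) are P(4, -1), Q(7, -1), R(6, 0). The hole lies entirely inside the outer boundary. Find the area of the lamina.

35.5

Outer boundary:
Apply the shoelace formula: 2A = Σ (x_i·y_{i+1} − x_{i+1}·y_i), indices taken mod 5.
Cross-terms: 4, 6, 2, -2, 64  ⇒  Σ = 74
Area = |Σ|/2 = 37.
Hole:
Cross-terms: 3, 6, -6  ⇒  Σ = 3
Area = |Σ|/2 = 1.5.
Net area = 37 − 1.5 = 35.5.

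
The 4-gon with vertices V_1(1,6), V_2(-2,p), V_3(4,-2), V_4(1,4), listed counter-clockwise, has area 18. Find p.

0

Write out the shoelace sum; only the two edges meeting at V_2 involve p:
2·Area = [(1·p − (-2)·6) + ((-2)·(-2) − 4·p)] + 20
       = -3·p + 36 = 36
⇒ p = 0.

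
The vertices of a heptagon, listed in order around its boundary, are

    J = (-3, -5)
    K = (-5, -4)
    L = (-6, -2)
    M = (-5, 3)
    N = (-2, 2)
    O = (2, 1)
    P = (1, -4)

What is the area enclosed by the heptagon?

Apply the shoelace formula: 2A = Σ (x_i·y_{i+1} − x_{i+1}·y_i), indices taken mod 7.
J→K: (-3)(-4) − (-5)(-5) = -13
K→L: (-5)(-2) − (-6)(-4) = -14
L→M: (-6)(3) − (-5)(-2) = -28
M→N: (-5)(2) − (-2)(3) = -4
N→O: (-2)(1) − (2)(2) = -6
O→P: (2)(-4) − (1)(1) = -9
P→J: (1)(-5) − (-3)(-4) = -17
Σ = -91
Area = |Σ|/2 = 45.5.

45.5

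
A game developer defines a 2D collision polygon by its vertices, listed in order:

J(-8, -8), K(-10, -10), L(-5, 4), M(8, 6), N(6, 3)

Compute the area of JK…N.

Σ = (0) + (-90) + (-62) + (-12) + (-24) = -188
Area = |Σ|/2 = 94.

94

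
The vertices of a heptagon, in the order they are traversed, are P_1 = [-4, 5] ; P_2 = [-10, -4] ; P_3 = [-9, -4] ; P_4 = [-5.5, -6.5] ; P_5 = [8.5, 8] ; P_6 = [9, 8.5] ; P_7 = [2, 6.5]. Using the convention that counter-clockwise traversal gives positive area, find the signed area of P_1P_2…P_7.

P_1→P_2: (-4)(-4) − (-10)(5) = 66
P_2→P_3: (-10)(-4) − (-9)(-4) = 4
P_3→P_4: (-9)(-6.5) − (-5.5)(-4) = 36.5
P_4→P_5: (-5.5)(8) − (8.5)(-6.5) = 11.25
P_5→P_6: (8.5)(8.5) − (9)(8) = 0.25
P_6→P_7: (9)(6.5) − (2)(8.5) = 41.5
P_7→P_1: (2)(5) − (-4)(6.5) = 36
Σ = 195.5
Signed area = Σ/2 = 97.75 (positive ⇒ counter-clockwise traversal).

97.75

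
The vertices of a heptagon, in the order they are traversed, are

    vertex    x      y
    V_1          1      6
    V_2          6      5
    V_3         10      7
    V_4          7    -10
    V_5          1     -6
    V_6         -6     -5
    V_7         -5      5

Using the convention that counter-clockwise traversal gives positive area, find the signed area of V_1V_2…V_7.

Apply the shoelace (surveyor's) formula: 2A = Σ (x_i·y_{i+1} − x_{i+1}·y_i), indices taken mod 7.
Σ = (-31) + (-8) + (-149) + (-32) + (-41) + (-55) + (-35) = -351
Signed area = Σ/2 = -175.5 (negative ⇒ clockwise traversal).

-175.5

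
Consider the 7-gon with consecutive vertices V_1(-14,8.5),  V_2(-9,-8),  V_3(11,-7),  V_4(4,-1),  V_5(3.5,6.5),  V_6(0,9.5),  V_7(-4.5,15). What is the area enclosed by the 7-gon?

Σ = (188.5) + (151) + (17) + (29.5) + (33.25) + (42.75) + (171.75) = 633.75
Area = |Σ|/2 = 316.875.

316.875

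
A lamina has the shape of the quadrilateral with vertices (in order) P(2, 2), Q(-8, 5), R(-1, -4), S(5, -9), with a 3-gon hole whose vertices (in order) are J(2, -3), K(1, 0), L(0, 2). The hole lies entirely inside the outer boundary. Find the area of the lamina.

59.5

Outer boundary:
Apply Gauss's area formula: 2A = Σ (x_i·y_{i+1} − x_{i+1}·y_i), indices taken mod 4.
Σ = (26) + (37) + (29) + (28) = 120
Area = |Σ|/2 = 60.
Hole:
Apply the surveyor's formula: 2A = Σ (x_i·y_{i+1} − x_{i+1}·y_i), indices taken mod 3.
J→K: (2)(0) − (1)(-3) = 3
K→L: (1)(2) − (0)(0) = 2
L→J: (0)(-3) − (2)(2) = -4
Σ = 1
Area = |Σ|/2 = 0.5.
Net area = 60 − 0.5 = 59.5.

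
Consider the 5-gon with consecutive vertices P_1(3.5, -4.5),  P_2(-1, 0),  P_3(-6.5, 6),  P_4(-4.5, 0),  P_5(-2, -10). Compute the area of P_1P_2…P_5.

Σ = (-4.5) + (-6) + (27) + (45) + (44) = 105.5
Area = |Σ|/2 = 52.75.

52.75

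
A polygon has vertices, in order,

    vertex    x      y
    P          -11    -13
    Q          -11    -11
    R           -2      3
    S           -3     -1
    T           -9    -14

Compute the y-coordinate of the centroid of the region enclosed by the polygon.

-249/35

Apply Gauss's area formula. First the cross-terms c_i = x_i·y_{i+1} − x_{i+1}·y_i:
  -22, -55, 11, 33, -37  ⇒  2A = -70, A = -35.
Then Σ (y_i + y_{i+1})·c_i = 1494, so ȳ = 1494 / (6·(-35)) = -249/35.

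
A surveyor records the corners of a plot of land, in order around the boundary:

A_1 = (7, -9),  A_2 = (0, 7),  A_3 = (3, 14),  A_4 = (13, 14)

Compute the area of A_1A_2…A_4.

Σ = (49) + (-21) + (-140) + (-215) = -327
Area = |Σ|/2 = 163.5.

163.5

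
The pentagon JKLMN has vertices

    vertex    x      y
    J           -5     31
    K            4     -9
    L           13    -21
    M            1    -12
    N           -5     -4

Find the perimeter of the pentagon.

|JK| = √((9)² + (-40)²) = √1681 = 41
|KL| = √((9)² + (-12)²) = √225 = 15
|LM| = √((-12)² + (9)²) = √225 = 15
|MN| = √((-6)² + (8)²) = √100 = 10
|NJ| = √((0)² + (35)²) = √1225 = 35
Perimeter = 41 + 15 + 15 + 10 + 35 = 116.

116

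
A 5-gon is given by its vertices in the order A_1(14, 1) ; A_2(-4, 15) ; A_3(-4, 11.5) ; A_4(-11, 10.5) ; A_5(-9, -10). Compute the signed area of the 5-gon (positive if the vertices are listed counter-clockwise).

324

Apply the surveyor's formula: 2A = Σ (x_i·y_{i+1} − x_{i+1}·y_i), indices taken mod 5.
A_1→A_2: (14)(15) − (-4)(1) = 214
A_2→A_3: (-4)(11.5) − (-4)(15) = 14
A_3→A_4: (-4)(10.5) − (-11)(11.5) = 84.5
A_4→A_5: (-11)(-10) − (-9)(10.5) = 204.5
A_5→A_1: (-9)(1) − (14)(-10) = 131
Σ = 648
Signed area = Σ/2 = 324 (positive ⇒ counter-clockwise traversal).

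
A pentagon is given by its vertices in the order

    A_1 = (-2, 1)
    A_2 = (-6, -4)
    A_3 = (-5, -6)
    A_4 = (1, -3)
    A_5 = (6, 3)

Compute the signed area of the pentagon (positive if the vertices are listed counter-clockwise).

42

Σ = (14) + (16) + (21) + (21) + (12) = 84
Signed area = Σ/2 = 42 (positive ⇒ counter-clockwise traversal).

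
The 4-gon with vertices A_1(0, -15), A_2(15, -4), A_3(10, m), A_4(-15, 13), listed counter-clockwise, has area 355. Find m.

3

Write out the shoelace sum; only the two edges meeting at A_3 involve m:
2·Area = [(15·m − 10·(-4)) + (10·13 − (-15)·m)] + 450
       = 30·m + 620 = 710
⇒ m = 3.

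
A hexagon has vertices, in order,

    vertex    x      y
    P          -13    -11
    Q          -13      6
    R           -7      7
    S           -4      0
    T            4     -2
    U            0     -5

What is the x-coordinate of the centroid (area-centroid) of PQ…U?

-653/87

Apply Gauss's area formula. First the cross-terms c_i = x_i·y_{i+1} − x_{i+1}·y_i:
  -221, -49, 28, 8, -20, -65  ⇒  2A = -319, A = -159.5.
Then Σ (x_i + x_{i+1})·c_i = 7183, so x̄ = 7183 / (6·(-159.5)) = -653/87.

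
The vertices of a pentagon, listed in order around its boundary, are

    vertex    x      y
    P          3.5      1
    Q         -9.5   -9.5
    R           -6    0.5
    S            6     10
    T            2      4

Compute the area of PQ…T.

Apply the shoelace formula: 2A = Σ (x_i·y_{i+1} − x_{i+1}·y_i), indices taken mod 5.
Σ = (-23.75) + (-61.75) + (-63) + (4) + (-12) = -156.5
Area = |Σ|/2 = 78.25.

78.25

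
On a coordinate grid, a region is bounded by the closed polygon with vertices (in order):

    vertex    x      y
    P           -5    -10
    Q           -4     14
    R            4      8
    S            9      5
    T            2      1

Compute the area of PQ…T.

Cross-terms: -110, -88, -52, -1, -15  ⇒  Σ = -266
Area = |Σ|/2 = 133.

133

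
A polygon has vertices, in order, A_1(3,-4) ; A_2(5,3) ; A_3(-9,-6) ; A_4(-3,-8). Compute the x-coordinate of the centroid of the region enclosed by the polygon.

Apply the surveyor's formula. First the cross-terms c_i = x_i·y_{i+1} − x_{i+1}·y_i:
  29, -3, 54, 36  ⇒  2A = 116, A = 58.
Then Σ (x_i + x_{i+1})·c_i = -404, so x̄ = -404 / (6·58) = -101/87.

-101/87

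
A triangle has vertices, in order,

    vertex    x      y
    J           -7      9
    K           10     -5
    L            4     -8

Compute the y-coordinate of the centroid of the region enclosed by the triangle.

-4/3

Apply the surveyor's formula. First the cross-terms c_i = x_i·y_{i+1} − x_{i+1}·y_i:
  -55, -60, -20  ⇒  2A = -135, A = -67.5.
Then Σ (y_i + y_{i+1})·c_i = 540, so ȳ = 540 / (6·(-67.5)) = -4/3.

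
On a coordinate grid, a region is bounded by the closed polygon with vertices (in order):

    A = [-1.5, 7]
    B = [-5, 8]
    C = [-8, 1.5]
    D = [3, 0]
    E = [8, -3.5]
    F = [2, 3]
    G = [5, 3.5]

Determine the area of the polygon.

63.875

A→B: (-1.5)(8) − (-5)(7) = 23
B→C: (-5)(1.5) − (-8)(8) = 56.5
C→D: (-8)(0) − (3)(1.5) = -4.5
D→E: (3)(-3.5) − (8)(0) = -10.5
E→F: (8)(3) − (2)(-3.5) = 31
F→G: (2)(3.5) − (5)(3) = -8
G→A: (5)(7) − (-1.5)(3.5) = 40.25
Σ = 127.75
Area = |Σ|/2 = 63.875.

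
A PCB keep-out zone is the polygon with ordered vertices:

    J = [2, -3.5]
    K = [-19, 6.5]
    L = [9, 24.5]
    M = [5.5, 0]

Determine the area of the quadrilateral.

Σ = (-53.5) + (-524) + (-134.75) + (-19.25) = -731.5
Area = |Σ|/2 = 365.75.

365.75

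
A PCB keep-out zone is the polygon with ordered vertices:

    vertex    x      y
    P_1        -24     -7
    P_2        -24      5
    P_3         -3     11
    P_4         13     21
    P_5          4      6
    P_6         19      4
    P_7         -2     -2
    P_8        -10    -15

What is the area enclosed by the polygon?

578.5

Apply the shoelace (surveyor's) formula: 2A = Σ (x_i·y_{i+1} − x_{i+1}·y_i), indices taken mod 8.
P_1→P_2: (-24)(5) − (-24)(-7) = -288
P_2→P_3: (-24)(11) − (-3)(5) = -249
P_3→P_4: (-3)(21) − (13)(11) = -206
P_4→P_5: (13)(6) − (4)(21) = -6
P_5→P_6: (4)(4) − (19)(6) = -98
P_6→P_7: (19)(-2) − (-2)(4) = -30
P_7→P_8: (-2)(-15) − (-10)(-2) = 10
P_8→P_1: (-10)(-7) − (-24)(-15) = -290
Σ = -1157
Area = |Σ|/2 = 578.5.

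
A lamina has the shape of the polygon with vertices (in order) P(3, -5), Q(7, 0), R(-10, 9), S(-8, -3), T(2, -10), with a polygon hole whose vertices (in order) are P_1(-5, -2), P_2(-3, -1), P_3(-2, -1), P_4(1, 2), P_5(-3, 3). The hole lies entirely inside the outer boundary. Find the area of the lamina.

Outer boundary:
Apply the shoelace formula: 2A = Σ (x_i·y_{i+1} − x_{i+1}·y_i), indices taken mod 5.
Σ = (35) + (63) + (102) + (86) + (20) = 306
Area = |Σ|/2 = 153.
Hole:
Apply the surveyor's formula: 2A = Σ (x_i·y_{i+1} − x_{i+1}·y_i), indices taken mod 5.
Cross-terms: -1, 1, -3, 9, 21  ⇒  Σ = 27
Area = |Σ|/2 = 13.5.
Net area = 153 − 13.5 = 139.5.

139.5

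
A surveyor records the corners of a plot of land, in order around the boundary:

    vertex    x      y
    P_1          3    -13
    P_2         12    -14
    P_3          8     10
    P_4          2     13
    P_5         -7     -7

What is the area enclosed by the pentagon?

Apply Gauss's area formula: 2A = Σ (x_i·y_{i+1} − x_{i+1}·y_i), indices taken mod 5.
Σ = (114) + (232) + (84) + (77) + (112) = 619
Area = |Σ|/2 = 309.5.

309.5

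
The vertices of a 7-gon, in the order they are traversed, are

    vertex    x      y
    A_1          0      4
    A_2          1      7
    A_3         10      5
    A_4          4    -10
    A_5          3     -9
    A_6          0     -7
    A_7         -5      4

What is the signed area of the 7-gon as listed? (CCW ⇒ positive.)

-135.5

Apply Gauss's area formula: 2A = Σ (x_i·y_{i+1} − x_{i+1}·y_i), indices taken mod 7.
Σ = (-4) + (-65) + (-120) + (-6) + (-21) + (-35) + (-20) = -271
Signed area = Σ/2 = -135.5 (negative ⇒ clockwise traversal).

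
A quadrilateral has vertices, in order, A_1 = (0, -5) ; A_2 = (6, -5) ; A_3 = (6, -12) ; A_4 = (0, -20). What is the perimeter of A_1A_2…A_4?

38

|A_1A_2| = √((6)² + (0)²) = √36 = 6
|A_2A_3| = √((0)² + (-7)²) = √49 = 7
|A_3A_4| = √((-6)² + (-8)²) = √100 = 10
|A_4A_1| = √((0)² + (15)²) = √225 = 15
Perimeter = 6 + 7 + 10 + 15 = 38.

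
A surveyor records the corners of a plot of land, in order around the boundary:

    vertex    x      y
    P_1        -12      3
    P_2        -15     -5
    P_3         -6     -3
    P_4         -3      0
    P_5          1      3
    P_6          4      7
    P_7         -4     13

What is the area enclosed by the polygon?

Apply the surveyor's formula: 2A = Σ (x_i·y_{i+1} − x_{i+1}·y_i), indices taken mod 7.
P_1→P_2: (-12)(-5) − (-15)(3) = 105
P_2→P_3: (-15)(-3) − (-6)(-5) = 15
P_3→P_4: (-6)(0) − (-3)(-3) = -9
P_4→P_5: (-3)(3) − (1)(0) = -9
P_5→P_6: (1)(7) − (4)(3) = -5
P_6→P_7: (4)(13) − (-4)(7) = 80
P_7→P_1: (-4)(3) − (-12)(13) = 144
Σ = 321
Area = |Σ|/2 = 160.5.

160.5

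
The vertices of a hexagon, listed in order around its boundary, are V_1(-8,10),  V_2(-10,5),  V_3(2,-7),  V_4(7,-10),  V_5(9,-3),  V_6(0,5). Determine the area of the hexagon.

151.5

Cross-terms: 60, 60, 29, 69, 45, 40  ⇒  Σ = 303
Area = |Σ|/2 = 151.5.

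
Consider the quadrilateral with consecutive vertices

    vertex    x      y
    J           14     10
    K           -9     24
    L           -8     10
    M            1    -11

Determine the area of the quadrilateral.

Apply Gauss's area formula: 2A = Σ (x_i·y_{i+1} − x_{i+1}·y_i), indices taken mod 4.
Σ = (426) + (102) + (78) + (164) = 770
Area = |Σ|/2 = 385.

385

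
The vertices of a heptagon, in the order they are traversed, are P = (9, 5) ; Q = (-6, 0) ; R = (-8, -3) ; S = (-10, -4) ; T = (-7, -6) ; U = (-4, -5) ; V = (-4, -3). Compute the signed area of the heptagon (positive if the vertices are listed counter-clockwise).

46

Σ = (30) + (18) + (2) + (32) + (11) + (-8) + (7) = 92
Signed area = Σ/2 = 46 (positive ⇒ counter-clockwise traversal).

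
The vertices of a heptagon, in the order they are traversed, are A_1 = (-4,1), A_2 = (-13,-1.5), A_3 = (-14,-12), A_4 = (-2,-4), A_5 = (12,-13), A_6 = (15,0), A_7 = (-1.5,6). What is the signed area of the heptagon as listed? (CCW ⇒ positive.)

283.75

Σ = (19) + (135) + (32) + (74) + (195) + (90) + (22.5) = 567.5
Signed area = Σ/2 = 283.75 (positive ⇒ counter-clockwise traversal).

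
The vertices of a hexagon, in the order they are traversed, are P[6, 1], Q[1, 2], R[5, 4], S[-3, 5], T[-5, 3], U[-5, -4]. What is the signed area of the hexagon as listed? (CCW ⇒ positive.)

56

Σ = (11) + (-6) + (37) + (16) + (35) + (19) = 112
Signed area = Σ/2 = 56 (positive ⇒ counter-clockwise traversal).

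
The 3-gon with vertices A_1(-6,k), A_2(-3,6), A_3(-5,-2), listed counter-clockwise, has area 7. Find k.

-13

The doubled signed area Σ (x_i y_{i+1} − x_{i+1} y_i) is linear in k.
With k=0 it equals -12; the coefficient of k is -2 (from the two edges through A_1).
So -2·k + -12 = 2·7 = 14 ⇒ k = -13.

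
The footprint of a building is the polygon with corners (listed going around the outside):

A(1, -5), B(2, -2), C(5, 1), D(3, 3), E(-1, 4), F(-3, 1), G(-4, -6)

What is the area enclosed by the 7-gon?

Apply the shoelace (surveyor's) formula: 2A = Σ (x_i·y_{i+1} − x_{i+1}·y_i), indices taken mod 7.
Σ = (8) + (12) + (12) + (15) + (11) + (22) + (26) = 106
Area = |Σ|/2 = 53.

53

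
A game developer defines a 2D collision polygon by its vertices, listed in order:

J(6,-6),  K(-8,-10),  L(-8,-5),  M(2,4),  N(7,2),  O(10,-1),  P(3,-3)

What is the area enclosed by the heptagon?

124

Cross-terms: -108, -40, -22, -24, -27, -27, 0  ⇒  Σ = -248
Area = |Σ|/2 = 124.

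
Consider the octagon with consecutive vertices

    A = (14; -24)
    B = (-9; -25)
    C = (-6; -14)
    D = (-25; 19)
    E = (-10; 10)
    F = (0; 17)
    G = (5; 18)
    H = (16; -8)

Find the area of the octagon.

984.5

Cross-terms: -566, -24, -464, -60, -170, -85, -328, -272  ⇒  Σ = -1969
Area = |Σ|/2 = 984.5.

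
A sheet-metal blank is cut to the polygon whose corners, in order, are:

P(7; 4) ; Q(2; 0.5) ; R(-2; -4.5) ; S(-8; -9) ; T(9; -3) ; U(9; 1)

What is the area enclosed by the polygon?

69.75

Apply the shoelace (surveyor's) formula: 2A = Σ (x_i·y_{i+1} − x_{i+1}·y_i), indices taken mod 6.
Σ = (-4.5) + (-8) + (-18) + (105) + (36) + (29) = 139.5
Area = |Σ|/2 = 69.75.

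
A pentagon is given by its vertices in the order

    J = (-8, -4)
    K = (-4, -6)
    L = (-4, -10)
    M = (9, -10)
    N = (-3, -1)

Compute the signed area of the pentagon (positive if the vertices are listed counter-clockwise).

71.5

Apply the shoelace formula: 2A = Σ (x_i·y_{i+1} − x_{i+1}·y_i), indices taken mod 5.
Cross-terms: 32, 16, 130, -39, 4  ⇒  Σ = 143
Signed area = Σ/2 = 71.5 (positive ⇒ counter-clockwise traversal).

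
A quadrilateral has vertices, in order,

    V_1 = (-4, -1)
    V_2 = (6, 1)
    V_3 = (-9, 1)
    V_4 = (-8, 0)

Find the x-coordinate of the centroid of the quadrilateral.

-91/33

Apply Gauss's area formula. First the cross-terms c_i = x_i·y_{i+1} − x_{i+1}·y_i:
  2, 15, 8, 8  ⇒  2A = 33, A = 16.5.
Then Σ (x_i + x_{i+1})·c_i = -273, so x̄ = -273 / (6·16.5) = -91/33.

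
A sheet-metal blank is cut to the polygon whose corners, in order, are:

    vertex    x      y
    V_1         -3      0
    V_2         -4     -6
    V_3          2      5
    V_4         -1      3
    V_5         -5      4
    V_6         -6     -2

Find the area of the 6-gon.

30

Σ = (18) + (-8) + (11) + (11) + (34) + (-6) = 60
Area = |Σ|/2 = 30.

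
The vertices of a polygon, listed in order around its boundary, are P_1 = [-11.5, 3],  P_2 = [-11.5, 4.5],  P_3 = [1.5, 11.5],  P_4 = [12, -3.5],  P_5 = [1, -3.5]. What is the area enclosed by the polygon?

187.625

Apply Gauss's area formula: 2A = Σ (x_i·y_{i+1} − x_{i+1}·y_i), indices taken mod 5.
P_1→P_2: (-11.5)(4.5) − (-11.5)(3) = -17.25
P_2→P_3: (-11.5)(11.5) − (1.5)(4.5) = -139
P_3→P_4: (1.5)(-3.5) − (12)(11.5) = -143.25
P_4→P_5: (12)(-3.5) − (1)(-3.5) = -38.5
P_5→P_1: (1)(3) − (-11.5)(-3.5) = -37.25
Σ = -375.25
Area = |Σ|/2 = 187.625.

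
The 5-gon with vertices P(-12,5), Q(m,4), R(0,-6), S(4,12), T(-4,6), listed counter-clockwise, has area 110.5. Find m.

Write out the shoelace sum; only the two edges meeting at Q involve m:
2·Area = [((-12)·4 − m·5) + (m·(-6) − 0·4)] + 148
       = -11·m + 100 = 221
⇒ m = -11.

-11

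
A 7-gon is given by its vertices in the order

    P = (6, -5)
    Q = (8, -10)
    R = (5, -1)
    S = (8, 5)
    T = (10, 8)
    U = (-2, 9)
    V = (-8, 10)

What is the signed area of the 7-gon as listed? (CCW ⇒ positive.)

Apply the shoelace formula: 2A = Σ (x_i·y_{i+1} − x_{i+1}·y_i), indices taken mod 7.
Cross-terms: -20, 42, 33, 14, 106, 52, -20  ⇒  Σ = 207
Signed area = Σ/2 = 103.5 (positive ⇒ counter-clockwise traversal).

103.5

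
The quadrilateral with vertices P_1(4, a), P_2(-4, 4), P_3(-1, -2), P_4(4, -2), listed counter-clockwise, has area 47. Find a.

Write out the shoelace sum; only the two edges meeting at P_1 involve a:
2·Area = [(4·a − 4·(-2)) + (4·4 − (-4)·a)] + 22
       = 8·a + 46 = 94
⇒ a = 6.

6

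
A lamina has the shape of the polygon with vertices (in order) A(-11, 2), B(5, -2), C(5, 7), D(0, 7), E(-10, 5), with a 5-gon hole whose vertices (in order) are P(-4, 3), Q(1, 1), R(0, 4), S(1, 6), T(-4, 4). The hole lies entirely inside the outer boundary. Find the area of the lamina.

86

Outer boundary:
Apply the shoelace formula: 2A = Σ (x_i·y_{i+1} − x_{i+1}·y_i), indices taken mod 5.
Σ = (12) + (45) + (35) + (70) + (35) = 197
Area = |Σ|/2 = 98.5.
Hole:
Apply Gauss's area formula: 2A = Σ (x_i·y_{i+1} − x_{i+1}·y_i), indices taken mod 5.
Cross-terms: -7, 4, -4, 28, 4  ⇒  Σ = 25
Area = |Σ|/2 = 12.5.
Net area = 98.5 − 12.5 = 86.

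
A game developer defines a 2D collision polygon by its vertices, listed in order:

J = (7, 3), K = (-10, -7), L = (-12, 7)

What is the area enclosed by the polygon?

Apply the surveyor's formula: 2A = Σ (x_i·y_{i+1} − x_{i+1}·y_i), indices taken mod 3.
Cross-terms: -19, -154, -85  ⇒  Σ = -258
Area = |Σ|/2 = 129.

129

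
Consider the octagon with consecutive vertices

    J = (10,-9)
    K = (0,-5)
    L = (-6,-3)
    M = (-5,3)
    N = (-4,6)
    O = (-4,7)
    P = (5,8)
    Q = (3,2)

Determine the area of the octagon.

131.5

Apply Gauss's area formula: 2A = Σ (x_i·y_{i+1} − x_{i+1}·y_i), indices taken mod 8.
J→K: (10)(-5) − (0)(-9) = -50
K→L: (0)(-3) − (-6)(-5) = -30
L→M: (-6)(3) − (-5)(-3) = -33
M→N: (-5)(6) − (-4)(3) = -18
N→O: (-4)(7) − (-4)(6) = -4
O→P: (-4)(8) − (5)(7) = -67
P→Q: (5)(2) − (3)(8) = -14
Q→J: (3)(-9) − (10)(2) = -47
Σ = -263
Area = |Σ|/2 = 131.5.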